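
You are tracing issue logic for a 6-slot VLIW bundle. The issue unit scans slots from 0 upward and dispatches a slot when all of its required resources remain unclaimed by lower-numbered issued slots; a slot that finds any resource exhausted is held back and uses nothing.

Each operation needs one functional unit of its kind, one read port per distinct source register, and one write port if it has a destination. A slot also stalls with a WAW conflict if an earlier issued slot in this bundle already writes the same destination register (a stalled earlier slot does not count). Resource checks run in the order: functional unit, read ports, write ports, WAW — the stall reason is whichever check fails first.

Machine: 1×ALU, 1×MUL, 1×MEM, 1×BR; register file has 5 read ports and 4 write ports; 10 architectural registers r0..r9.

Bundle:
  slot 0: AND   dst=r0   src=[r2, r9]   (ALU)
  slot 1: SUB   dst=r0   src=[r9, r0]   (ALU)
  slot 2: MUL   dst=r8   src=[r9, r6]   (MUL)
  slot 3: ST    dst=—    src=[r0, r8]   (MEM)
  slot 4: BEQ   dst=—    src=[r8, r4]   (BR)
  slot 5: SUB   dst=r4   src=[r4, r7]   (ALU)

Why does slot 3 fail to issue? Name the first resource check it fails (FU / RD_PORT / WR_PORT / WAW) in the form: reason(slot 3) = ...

reason(slot 3) = RD_PORT

(0) want 1×ALU +2rd +1wr — yes → AL0|MU1|ME1|BR1|rd3|wr3
(1) want 1×ALU +2rd +1wr — FU → AL0|MU1|ME1|BR1|rd3|wr3
(2) want 1×MUL +2rd +1wr — yes → AL0|MU0|ME1|BR1|rd1|wr2
(3) want 1×MEM +2rd +0wr — RD_PORT → AL0|MU0|ME1|BR1|rd1|wr2
(4) want 1×BR +2rd +0wr — RD_PORT → AL0|MU0|ME1|BR1|rd1|wr2
(5) want 1×ALU +2rd +1wr — FU → AL0|MU0|ME1|BR1|rd1|wr2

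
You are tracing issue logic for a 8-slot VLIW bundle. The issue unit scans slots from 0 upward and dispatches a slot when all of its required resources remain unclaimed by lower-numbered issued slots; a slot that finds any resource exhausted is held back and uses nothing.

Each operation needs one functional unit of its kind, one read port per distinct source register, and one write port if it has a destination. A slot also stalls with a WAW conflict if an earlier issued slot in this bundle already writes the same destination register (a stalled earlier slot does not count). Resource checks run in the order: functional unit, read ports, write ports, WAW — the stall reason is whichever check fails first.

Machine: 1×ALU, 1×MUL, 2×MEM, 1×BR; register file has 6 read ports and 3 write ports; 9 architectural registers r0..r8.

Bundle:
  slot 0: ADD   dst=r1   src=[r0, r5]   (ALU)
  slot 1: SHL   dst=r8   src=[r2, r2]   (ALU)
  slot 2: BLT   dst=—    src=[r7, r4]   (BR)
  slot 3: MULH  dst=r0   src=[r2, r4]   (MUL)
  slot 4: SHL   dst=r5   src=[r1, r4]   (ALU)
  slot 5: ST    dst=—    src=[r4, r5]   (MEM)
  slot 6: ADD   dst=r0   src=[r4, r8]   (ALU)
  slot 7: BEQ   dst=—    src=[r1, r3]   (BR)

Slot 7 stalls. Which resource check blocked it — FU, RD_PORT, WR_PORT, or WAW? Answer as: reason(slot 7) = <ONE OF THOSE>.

reason(slot 7) = FU

slot 0 (ALU): ISSUE — free A0,Mu1,Ld2,B1 rp4 wp2
slot 1 (ALU): stall FU — free A0,Mu1,Ld2,B1 rp4 wp2
slot 2 (BR): ISSUE — free A0,Mu1,Ld2,B0 rp2 wp2
slot 3 (MUL): ISSUE — free A0,Mu0,Ld2,B0 rp0 wp1
slot 4 (ALU): stall FU — free A0,Mu0,Ld2,B0 rp0 wp1
slot 5 (MEM): stall RD_PORT — free A0,Mu0,Ld2,B0 rp0 wp1
slot 6 (ALU): stall FU — free A0,Mu0,Ld2,B0 rp0 wp1
slot 7 (BR): stall FU — free A0,Mu0,Ld2,B0 rp0 wp1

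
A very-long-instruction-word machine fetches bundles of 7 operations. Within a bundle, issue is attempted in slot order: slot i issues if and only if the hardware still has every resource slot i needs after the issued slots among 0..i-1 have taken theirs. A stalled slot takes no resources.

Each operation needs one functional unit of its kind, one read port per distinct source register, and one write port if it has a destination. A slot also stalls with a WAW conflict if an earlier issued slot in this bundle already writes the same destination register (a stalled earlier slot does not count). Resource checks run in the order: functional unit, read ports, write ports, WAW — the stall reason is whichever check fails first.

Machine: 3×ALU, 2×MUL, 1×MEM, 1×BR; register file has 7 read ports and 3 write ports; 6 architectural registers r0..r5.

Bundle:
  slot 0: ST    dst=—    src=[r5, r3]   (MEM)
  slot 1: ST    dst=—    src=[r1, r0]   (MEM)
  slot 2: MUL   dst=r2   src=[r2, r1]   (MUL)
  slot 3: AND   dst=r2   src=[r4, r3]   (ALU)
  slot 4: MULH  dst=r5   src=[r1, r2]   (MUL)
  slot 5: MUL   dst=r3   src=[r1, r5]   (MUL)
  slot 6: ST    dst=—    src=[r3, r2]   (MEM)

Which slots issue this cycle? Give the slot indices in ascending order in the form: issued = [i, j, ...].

slot 0 (MEM): ISSUE — free A3,Mu2,Ld0,B1 rp5 wp3
slot 1 (MEM): stall FU — free A3,Mu2,Ld0,B1 rp5 wp3
slot 2 (MUL): ISSUE — free A3,Mu1,Ld0,B1 rp3 wp2
slot 3 (ALU): stall WAW — free A3,Mu1,Ld0,B1 rp3 wp2
slot 4 (MUL): ISSUE — free A3,Mu0,Ld0,B1 rp1 wp1
slot 5 (MUL): stall FU — free A3,Mu0,Ld0,B1 rp1 wp1
slot 6 (MEM): stall FU — free A3,Mu0,Ld0,B1 rp1 wp1

issued = [0, 2, 4]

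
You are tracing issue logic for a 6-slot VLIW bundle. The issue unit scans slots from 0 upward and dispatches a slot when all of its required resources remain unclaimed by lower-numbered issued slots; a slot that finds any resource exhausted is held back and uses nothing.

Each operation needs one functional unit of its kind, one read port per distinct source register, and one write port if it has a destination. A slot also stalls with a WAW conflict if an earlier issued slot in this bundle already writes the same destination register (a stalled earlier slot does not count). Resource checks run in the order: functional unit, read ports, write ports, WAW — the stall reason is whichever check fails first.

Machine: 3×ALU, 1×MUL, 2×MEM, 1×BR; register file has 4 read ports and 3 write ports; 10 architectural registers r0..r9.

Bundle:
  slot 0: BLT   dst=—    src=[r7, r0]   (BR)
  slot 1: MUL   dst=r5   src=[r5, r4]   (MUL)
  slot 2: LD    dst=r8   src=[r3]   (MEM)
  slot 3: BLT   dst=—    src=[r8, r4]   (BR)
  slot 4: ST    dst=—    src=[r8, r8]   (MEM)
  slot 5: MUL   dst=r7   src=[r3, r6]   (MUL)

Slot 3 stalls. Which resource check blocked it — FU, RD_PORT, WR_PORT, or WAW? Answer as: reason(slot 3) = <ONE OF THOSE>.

  0. BR ⇒ go  {3A/1Mu/2Ld/0B | 2r 3w}
  1. MUL→r5 ⇒ go  {3A/0Mu/2Ld/0B | 0r 2w}
  2. MEM→r8 ⇒ no(RD_PORT)  {3A/0Mu/2Ld/0B | 0r 2w}
  3. BR ⇒ no(FU)  {3A/0Mu/2Ld/0B | 0r 2w}
  4. MEM ⇒ no(RD_PORT)  {3A/0Mu/2Ld/0B | 0r 2w}
  5. MUL→r7 ⇒ no(FU)  {3A/0Mu/2Ld/0B | 0r 2w}

reason(slot 3) = FU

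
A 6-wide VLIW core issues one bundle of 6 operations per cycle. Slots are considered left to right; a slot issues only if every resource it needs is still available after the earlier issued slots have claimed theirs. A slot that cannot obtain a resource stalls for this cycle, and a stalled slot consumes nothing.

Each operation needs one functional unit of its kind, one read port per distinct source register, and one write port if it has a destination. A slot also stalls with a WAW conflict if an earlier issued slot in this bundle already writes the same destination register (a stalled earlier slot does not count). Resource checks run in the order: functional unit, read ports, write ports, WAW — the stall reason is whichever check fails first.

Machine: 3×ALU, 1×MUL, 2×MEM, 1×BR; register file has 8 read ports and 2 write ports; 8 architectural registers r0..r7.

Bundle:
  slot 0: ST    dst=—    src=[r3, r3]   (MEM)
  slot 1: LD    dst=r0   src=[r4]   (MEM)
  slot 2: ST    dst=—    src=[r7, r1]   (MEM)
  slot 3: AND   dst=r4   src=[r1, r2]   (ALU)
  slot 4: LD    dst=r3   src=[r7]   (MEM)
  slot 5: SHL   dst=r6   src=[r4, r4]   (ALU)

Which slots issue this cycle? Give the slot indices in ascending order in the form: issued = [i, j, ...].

issued = [0, 1, 3]

(0) want 1×MEM +1rd +0wr — yes → AL3|MU1|ME1|BR1|rd7|wr2
(1) want 1×MEM +1rd +1wr — yes → AL3|MU1|ME0|BR1|rd6|wr1
(2) want 1×MEM +2rd +0wr — FU → AL3|MU1|ME0|BR1|rd6|wr1
(3) want 1×ALU +2rd +1wr — yes → AL2|MU1|ME0|BR1|rd4|wr0
(4) want 1×MEM +1rd +1wr — FU → AL2|MU1|ME0|BR1|rd4|wr0
(5) want 1×ALU +1rd +1wr — WR_PORT → AL2|MU1|ME0|BR1|rd4|wr0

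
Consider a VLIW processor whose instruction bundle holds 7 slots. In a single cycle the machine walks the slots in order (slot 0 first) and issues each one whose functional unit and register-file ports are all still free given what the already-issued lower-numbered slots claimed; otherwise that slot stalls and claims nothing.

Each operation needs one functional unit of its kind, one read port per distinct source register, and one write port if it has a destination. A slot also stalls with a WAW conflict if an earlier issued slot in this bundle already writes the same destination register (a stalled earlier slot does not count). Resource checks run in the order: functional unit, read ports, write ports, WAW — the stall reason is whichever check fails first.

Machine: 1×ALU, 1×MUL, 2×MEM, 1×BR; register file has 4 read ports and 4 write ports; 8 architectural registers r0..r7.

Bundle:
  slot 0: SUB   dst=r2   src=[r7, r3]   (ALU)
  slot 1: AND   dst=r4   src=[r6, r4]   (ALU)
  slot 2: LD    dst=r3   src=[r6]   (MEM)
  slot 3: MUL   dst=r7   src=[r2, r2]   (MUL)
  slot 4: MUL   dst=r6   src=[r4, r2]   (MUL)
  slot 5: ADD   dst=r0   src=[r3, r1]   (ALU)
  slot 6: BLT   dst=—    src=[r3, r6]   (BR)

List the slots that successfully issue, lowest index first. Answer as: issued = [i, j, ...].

issued = [0, 2, 3]

#0 ALU src=r7,r3 dispatched  <A:0 Mu:1 Ld:2 B:1 rd:2 wr:3>
#1 ALU src=r6,r4 held:FU  <A:0 Mu:1 Ld:2 B:1 rd:2 wr:3>
#2 MEM src=r6 dispatched  <A:0 Mu:1 Ld:1 B:1 rd:1 wr:2>
#3 MUL src=r2,r2 dispatched  <A:0 Mu:0 Ld:1 B:1 rd:0 wr:1>
#4 MUL src=r4,r2 held:FU  <A:0 Mu:0 Ld:1 B:1 rd:0 wr:1>
#5 ALU src=r3,r1 held:FU  <A:0 Mu:0 Ld:1 B:1 rd:0 wr:1>
#6 BR src=r3,r6 held:RD_PORT  <A:0 Mu:0 Ld:1 B:1 rd:0 wr:1>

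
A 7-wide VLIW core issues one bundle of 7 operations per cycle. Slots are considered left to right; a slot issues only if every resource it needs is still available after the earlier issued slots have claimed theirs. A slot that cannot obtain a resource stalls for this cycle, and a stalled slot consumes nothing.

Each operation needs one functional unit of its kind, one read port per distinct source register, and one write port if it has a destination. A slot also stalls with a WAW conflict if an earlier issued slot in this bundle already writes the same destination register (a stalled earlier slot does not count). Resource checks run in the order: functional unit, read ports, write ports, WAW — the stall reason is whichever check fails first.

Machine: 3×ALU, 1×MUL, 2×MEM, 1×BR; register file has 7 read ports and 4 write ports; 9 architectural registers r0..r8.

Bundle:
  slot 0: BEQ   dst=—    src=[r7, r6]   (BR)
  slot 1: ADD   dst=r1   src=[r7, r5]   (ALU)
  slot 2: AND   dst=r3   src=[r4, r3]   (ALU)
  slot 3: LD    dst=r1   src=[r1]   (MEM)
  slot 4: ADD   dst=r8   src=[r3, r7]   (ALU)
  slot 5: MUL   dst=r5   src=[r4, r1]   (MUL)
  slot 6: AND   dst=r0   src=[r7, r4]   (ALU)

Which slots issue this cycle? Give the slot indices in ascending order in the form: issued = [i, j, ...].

issued = [0, 1, 2]

  0. BR ⇒ go  {3A/1Mu/2Ld/0B | 5r 4w}
  1. ALU→r1 ⇒ go  {2A/1Mu/2Ld/0B | 3r 3w}
  2. ALU→r3 ⇒ go  {1A/1Mu/2Ld/0B | 1r 2w}
  3. MEM→r1 ⇒ no(WAW)  {1A/1Mu/2Ld/0B | 1r 2w}
  4. ALU→r8 ⇒ no(RD_PORT)  {1A/1Mu/2Ld/0B | 1r 2w}
  5. MUL→r5 ⇒ no(RD_PORT)  {1A/1Mu/2Ld/0B | 1r 2w}
  6. ALU→r0 ⇒ no(RD_PORT)  {1A/1Mu/2Ld/0B | 1r 2w}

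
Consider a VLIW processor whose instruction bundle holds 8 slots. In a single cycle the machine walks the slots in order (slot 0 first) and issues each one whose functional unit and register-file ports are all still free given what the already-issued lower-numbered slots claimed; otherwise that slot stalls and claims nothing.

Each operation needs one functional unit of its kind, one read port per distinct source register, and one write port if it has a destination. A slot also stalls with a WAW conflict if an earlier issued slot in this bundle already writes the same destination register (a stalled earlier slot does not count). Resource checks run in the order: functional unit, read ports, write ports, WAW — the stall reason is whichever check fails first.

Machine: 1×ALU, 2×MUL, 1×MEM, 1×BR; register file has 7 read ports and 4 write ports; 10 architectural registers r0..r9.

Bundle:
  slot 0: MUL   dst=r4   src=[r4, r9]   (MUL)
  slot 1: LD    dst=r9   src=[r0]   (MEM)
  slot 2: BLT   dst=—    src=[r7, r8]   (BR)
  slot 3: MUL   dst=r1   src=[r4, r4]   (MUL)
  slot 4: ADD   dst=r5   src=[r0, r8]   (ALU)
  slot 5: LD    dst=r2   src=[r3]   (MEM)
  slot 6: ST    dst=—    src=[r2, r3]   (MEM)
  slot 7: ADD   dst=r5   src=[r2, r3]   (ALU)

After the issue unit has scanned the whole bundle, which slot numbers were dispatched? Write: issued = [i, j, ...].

issued = [0, 1, 2, 3]

(0) want 1×MUL +2rd +1wr — yes → AL1|MU1|ME1|BR1|rd5|wr3
(1) want 1×MEM +1rd +1wr — yes → AL1|MU1|ME0|BR1|rd4|wr2
(2) want 1×BR +2rd +0wr — yes → AL1|MU1|ME0|BR0|rd2|wr2
(3) want 1×MUL +1rd +1wr — yes → AL1|MU0|ME0|BR0|rd1|wr1
(4) want 1×ALU +2rd +1wr — RD_PORT → AL1|MU0|ME0|BR0|rd1|wr1
(5) want 1×MEM +1rd +1wr — FU → AL1|MU0|ME0|BR0|rd1|wr1
(6) want 1×MEM +2rd +0wr — FU → AL1|MU0|ME0|BR0|rd1|wr1
(7) want 1×ALU +2rd +1wr — RD_PORT → AL1|MU0|ME0|BR0|rd1|wr1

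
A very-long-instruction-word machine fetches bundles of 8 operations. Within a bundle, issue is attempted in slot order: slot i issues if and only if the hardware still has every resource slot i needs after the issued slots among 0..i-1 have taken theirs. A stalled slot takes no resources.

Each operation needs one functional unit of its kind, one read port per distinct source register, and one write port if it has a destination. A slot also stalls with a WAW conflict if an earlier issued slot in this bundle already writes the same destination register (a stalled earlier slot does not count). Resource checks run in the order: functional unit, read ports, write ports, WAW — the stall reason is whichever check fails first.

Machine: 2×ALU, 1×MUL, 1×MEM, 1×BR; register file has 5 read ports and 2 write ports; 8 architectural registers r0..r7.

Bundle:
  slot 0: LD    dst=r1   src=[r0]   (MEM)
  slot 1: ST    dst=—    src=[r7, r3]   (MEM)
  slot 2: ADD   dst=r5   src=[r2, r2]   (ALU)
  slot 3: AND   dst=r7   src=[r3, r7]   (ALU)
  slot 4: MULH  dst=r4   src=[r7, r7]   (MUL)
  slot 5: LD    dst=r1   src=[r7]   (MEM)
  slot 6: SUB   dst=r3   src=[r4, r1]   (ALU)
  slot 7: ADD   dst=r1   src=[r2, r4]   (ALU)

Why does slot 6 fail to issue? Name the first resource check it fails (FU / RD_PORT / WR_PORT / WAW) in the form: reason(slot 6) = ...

reason(slot 6) = WR_PORT

slot 0 (MEM): ISSUE — free A2,Mu1,Ld0,B1 rp4 wp1
slot 1 (MEM): stall FU — free A2,Mu1,Ld0,B1 rp4 wp1
slot 2 (ALU): ISSUE — free A1,Mu1,Ld0,B1 rp3 wp0
slot 3 (ALU): stall WR_PORT — free A1,Mu1,Ld0,B1 rp3 wp0
slot 4 (MUL): stall WR_PORT — free A1,Mu1,Ld0,B1 rp3 wp0
slot 5 (MEM): stall FU — free A1,Mu1,Ld0,B1 rp3 wp0
slot 6 (ALU): stall WR_PORT — free A1,Mu1,Ld0,B1 rp3 wp0
slot 7 (ALU): stall WR_PORT — free A1,Mu1,Ld0,B1 rp3 wp0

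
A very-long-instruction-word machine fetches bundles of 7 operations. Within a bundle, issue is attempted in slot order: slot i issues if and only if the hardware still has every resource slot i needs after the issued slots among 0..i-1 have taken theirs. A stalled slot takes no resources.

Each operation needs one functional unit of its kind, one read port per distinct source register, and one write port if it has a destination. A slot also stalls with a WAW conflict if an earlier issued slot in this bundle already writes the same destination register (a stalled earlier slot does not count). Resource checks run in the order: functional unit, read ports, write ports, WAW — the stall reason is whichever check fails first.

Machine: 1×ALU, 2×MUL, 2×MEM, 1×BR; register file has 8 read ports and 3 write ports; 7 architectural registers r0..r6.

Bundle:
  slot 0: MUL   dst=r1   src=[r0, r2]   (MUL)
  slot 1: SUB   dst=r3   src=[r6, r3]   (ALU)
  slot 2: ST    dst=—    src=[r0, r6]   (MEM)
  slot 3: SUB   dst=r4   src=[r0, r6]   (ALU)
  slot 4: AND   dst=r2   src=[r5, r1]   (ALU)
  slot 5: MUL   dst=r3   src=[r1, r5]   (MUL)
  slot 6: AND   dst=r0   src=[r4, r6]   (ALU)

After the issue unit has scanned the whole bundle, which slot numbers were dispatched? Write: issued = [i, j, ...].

slot 0 (MUL): ISSUE — free A1,Mu1,Ld2,B1 rp6 wp2
slot 1 (ALU): ISSUE — free A0,Mu1,Ld2,B1 rp4 wp1
slot 2 (MEM): ISSUE — free A0,Mu1,Ld1,B1 rp2 wp1
slot 3 (ALU): stall FU — free A0,Mu1,Ld1,B1 rp2 wp1
slot 4 (ALU): stall FU — free A0,Mu1,Ld1,B1 rp2 wp1
slot 5 (MUL): stall WAW — free A0,Mu1,Ld1,B1 rp2 wp1
slot 6 (ALU): stall FU — free A0,Mu1,Ld1,B1 rp2 wp1

issued = [0, 1, 2]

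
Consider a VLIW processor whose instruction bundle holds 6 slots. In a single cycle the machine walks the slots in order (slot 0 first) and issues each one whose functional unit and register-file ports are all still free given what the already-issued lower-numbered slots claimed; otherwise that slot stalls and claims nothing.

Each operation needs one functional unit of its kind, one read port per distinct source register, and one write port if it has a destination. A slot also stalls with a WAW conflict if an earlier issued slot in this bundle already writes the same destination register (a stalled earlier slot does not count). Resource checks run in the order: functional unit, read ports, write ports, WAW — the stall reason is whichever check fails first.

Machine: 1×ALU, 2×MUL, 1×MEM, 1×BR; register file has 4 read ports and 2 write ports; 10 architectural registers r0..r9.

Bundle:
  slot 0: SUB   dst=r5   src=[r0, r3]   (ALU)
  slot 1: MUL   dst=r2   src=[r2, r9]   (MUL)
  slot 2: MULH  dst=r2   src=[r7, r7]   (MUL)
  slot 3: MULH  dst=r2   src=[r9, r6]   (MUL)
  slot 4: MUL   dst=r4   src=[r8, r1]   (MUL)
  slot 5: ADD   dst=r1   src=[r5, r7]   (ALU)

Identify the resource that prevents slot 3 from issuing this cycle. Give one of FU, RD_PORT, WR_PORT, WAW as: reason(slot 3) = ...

reason(slot 3) = RD_PORT

(0) want 1×ALU +2rd +1wr — yes → AL0|MU2|ME1|BR1|rd2|wr1
(1) want 1×MUL +2rd +1wr — yes → AL0|MU1|ME1|BR1|rd0|wr0
(2) want 1×MUL +1rd +1wr — RD_PORT → AL0|MU1|ME1|BR1|rd0|wr0
(3) want 1×MUL +2rd +1wr — RD_PORT → AL0|MU1|ME1|BR1|rd0|wr0
(4) want 1×MUL +2rd +1wr — RD_PORT → AL0|MU1|ME1|BR1|rd0|wr0
(5) want 1×ALU +2rd +1wr — FU → AL0|MU1|ME1|BR1|rd0|wr0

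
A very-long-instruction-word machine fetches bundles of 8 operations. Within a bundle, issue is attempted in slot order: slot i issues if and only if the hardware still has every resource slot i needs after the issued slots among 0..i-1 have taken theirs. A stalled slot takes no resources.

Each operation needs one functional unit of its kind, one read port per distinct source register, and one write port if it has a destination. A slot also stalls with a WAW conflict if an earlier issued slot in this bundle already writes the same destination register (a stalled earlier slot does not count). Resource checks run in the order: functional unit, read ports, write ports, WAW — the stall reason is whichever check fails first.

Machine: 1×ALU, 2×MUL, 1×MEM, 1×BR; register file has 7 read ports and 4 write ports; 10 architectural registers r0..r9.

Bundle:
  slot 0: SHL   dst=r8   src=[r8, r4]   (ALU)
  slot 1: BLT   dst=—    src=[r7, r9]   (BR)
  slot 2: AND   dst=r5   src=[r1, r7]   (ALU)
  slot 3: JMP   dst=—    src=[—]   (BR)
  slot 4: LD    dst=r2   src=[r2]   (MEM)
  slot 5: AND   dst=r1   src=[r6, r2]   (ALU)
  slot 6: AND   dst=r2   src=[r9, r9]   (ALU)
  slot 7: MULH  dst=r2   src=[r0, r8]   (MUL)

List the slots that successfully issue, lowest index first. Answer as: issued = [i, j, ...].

  0. ALU→r8 ⇒ go  {0A/2Mu/1Ld/1B | 5r 3w}
  1. BR ⇒ go  {0A/2Mu/1Ld/0B | 3r 3w}
  2. ALU→r5 ⇒ no(FU)  {0A/2Mu/1Ld/0B | 3r 3w}
  3. BR ⇒ no(FU)  {0A/2Mu/1Ld/0B | 3r 3w}
  4. MEM→r2 ⇒ go  {0A/2Mu/0Ld/0B | 2r 2w}
  5. ALU→r1 ⇒ no(FU)  {0A/2Mu/0Ld/0B | 2r 2w}
  6. ALU→r2 ⇒ no(FU)  {0A/2Mu/0Ld/0B | 2r 2w}
  7. MUL→r2 ⇒ no(WAW)  {0A/2Mu/0Ld/0B | 2r 2w}

issued = [0, 1, 4]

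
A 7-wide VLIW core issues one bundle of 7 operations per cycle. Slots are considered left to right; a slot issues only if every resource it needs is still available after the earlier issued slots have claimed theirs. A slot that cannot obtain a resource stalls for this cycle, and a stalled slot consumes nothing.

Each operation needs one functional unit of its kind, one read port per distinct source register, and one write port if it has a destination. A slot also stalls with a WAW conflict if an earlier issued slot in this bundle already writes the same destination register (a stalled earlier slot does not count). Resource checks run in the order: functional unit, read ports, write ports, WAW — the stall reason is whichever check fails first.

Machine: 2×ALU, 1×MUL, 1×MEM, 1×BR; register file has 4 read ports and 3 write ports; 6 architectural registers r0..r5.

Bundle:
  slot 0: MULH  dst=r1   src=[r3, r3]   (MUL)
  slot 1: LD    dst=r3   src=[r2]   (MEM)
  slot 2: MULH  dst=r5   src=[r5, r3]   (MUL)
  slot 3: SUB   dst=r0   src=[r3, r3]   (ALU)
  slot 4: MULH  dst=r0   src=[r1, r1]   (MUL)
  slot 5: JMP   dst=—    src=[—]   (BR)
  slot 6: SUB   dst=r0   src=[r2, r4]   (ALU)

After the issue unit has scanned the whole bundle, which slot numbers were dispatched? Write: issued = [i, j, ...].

[0] MUL needs rd=1 wr=1: ok; after: ALU=2 MUL=0 MEM=1 BR=1, R=3, W=2
[1] MEM needs rd=1 wr=1: ok; after: ALU=2 MUL=0 MEM=0 BR=1, R=2, W=1
[2] MUL needs rd=2 wr=1: FU; after: ALU=2 MUL=0 MEM=0 BR=1, R=2, W=1
[3] ALU needs rd=1 wr=1: ok; after: ALU=1 MUL=0 MEM=0 BR=1, R=1, W=0
[4] MUL needs rd=1 wr=1: FU; after: ALU=1 MUL=0 MEM=0 BR=1, R=1, W=0
[5] BR needs rd=0 wr=0: ok; after: ALU=1 MUL=0 MEM=0 BR=0, R=1, W=0
[6] ALU needs rd=2 wr=1: RD_PORT; after: ALU=1 MUL=0 MEM=0 BR=0, R=1, W=0

issued = [0, 1, 3, 5]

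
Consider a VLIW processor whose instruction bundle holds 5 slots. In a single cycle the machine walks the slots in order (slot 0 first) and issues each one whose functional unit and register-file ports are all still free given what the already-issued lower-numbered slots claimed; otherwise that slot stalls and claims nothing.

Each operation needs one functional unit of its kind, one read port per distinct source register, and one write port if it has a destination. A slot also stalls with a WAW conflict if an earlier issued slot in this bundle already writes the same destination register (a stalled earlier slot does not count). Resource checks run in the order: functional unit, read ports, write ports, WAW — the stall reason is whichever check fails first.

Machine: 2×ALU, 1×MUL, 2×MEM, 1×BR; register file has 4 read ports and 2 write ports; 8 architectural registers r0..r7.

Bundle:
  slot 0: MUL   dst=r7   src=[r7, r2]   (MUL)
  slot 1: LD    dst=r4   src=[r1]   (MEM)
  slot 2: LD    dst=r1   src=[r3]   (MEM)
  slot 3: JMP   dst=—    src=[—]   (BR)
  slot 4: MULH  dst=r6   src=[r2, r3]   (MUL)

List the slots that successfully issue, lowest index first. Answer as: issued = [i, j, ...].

issued = [0, 1, 3]

(0) want 1×MUL +2rd +1wr — yes → AL2|MU0|ME2|BR1|rd2|wr1
(1) want 1×MEM +1rd +1wr — yes → AL2|MU0|ME1|BR1|rd1|wr0
(2) want 1×MEM +1rd +1wr — WR_PORT → AL2|MU0|ME1|BR1|rd1|wr0
(3) want 1×BR +0rd +0wr — yes → AL2|MU0|ME1|BR0|rd1|wr0
(4) want 1×MUL +2rd +1wr — FU → AL2|MU0|ME1|BR0|rd1|wr0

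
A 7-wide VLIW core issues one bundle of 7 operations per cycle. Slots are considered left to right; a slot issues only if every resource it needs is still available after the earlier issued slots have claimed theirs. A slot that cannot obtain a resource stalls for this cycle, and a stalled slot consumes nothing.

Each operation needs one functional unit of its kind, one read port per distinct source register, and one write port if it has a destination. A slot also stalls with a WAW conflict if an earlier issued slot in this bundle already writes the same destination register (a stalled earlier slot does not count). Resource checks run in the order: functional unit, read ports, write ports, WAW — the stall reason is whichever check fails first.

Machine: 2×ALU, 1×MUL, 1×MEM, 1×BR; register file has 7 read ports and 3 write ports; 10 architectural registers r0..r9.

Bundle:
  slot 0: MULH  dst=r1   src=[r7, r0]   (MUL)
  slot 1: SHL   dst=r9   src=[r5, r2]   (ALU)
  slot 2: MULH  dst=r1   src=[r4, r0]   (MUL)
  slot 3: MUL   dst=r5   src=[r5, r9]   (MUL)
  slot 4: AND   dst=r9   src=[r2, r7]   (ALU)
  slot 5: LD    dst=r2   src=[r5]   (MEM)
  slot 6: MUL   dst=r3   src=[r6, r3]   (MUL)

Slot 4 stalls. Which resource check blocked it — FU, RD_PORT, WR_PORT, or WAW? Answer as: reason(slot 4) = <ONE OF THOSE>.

reason(slot 4) = WAW

slot 0 (MUL): ISSUE — free A2,Mu0,Ld1,B1 rp5 wp2
slot 1 (ALU): ISSUE — free A1,Mu0,Ld1,B1 rp3 wp1
slot 2 (MUL): stall FU — free A1,Mu0,Ld1,B1 rp3 wp1
slot 3 (MUL): stall FU — free A1,Mu0,Ld1,B1 rp3 wp1
slot 4 (ALU): stall WAW — free A1,Mu0,Ld1,B1 rp3 wp1
slot 5 (MEM): ISSUE — free A1,Mu0,Ld0,B1 rp2 wp0
slot 6 (MUL): stall FU — free A1,Mu0,Ld0,B1 rp2 wp0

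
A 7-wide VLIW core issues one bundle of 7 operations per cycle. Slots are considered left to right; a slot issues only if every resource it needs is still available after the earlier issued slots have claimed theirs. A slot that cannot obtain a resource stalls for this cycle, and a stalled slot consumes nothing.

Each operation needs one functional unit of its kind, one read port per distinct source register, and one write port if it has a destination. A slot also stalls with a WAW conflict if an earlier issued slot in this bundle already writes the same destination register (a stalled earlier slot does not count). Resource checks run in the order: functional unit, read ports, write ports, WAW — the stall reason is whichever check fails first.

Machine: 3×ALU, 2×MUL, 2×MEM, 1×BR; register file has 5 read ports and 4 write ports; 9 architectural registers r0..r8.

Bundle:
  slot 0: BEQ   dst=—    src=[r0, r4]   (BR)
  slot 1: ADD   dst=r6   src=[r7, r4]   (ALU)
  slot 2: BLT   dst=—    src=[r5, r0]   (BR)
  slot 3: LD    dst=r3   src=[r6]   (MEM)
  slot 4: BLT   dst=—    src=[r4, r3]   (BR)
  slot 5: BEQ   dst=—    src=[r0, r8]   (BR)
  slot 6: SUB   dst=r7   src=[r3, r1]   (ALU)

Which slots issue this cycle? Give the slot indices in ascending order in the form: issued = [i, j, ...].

issued = [0, 1, 3]

#0 BR src=r0,r4 dispatched  <A:3 Mu:2 Ld:2 B:0 rd:3 wr:4>
#1 ALU src=r7,r4 dispatched  <A:2 Mu:2 Ld:2 B:0 rd:1 wr:3>
#2 BR src=r5,r0 held:FU  <A:2 Mu:2 Ld:2 B:0 rd:1 wr:3>
#3 MEM src=r6 dispatched  <A:2 Mu:2 Ld:1 B:0 rd:0 wr:2>
#4 BR src=r4,r3 held:FU  <A:2 Mu:2 Ld:1 B:0 rd:0 wr:2>
#5 BR src=r0,r8 held:FU  <A:2 Mu:2 Ld:1 B:0 rd:0 wr:2>
#6 ALU src=r3,r1 held:RD_PORT  <A:2 Mu:2 Ld:1 B:0 rd:0 wr:2>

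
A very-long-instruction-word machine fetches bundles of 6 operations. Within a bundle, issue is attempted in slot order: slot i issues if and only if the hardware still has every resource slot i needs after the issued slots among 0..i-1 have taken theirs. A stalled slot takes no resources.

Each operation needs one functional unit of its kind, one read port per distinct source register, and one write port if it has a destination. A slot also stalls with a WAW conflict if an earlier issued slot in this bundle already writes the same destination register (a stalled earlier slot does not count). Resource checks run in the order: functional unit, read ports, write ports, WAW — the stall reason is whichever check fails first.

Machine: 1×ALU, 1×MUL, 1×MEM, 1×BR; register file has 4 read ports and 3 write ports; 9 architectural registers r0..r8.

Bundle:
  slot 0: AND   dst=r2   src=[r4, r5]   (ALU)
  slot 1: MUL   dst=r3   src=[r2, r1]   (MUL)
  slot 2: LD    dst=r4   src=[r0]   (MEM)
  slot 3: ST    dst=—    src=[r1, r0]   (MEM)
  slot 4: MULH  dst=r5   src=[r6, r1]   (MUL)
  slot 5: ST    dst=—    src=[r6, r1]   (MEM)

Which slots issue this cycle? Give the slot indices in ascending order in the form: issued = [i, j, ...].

#0 ALU src=r4,r5 dispatched  <A:0 Mu:1 Ld:1 B:1 rd:2 wr:2>
#1 MUL src=r2,r1 dispatched  <A:0 Mu:0 Ld:1 B:1 rd:0 wr:1>
#2 MEM src=r0 held:RD_PORT  <A:0 Mu:0 Ld:1 B:1 rd:0 wr:1>
#3 MEM src=r1,r0 held:RD_PORT  <A:0 Mu:0 Ld:1 B:1 rd:0 wr:1>
#4 MUL src=r6,r1 held:FU  <A:0 Mu:0 Ld:1 B:1 rd:0 wr:1>
#5 MEM src=r6,r1 held:RD_PORT  <A:0 Mu:0 Ld:1 B:1 rd:0 wr:1>

issued = [0, 1]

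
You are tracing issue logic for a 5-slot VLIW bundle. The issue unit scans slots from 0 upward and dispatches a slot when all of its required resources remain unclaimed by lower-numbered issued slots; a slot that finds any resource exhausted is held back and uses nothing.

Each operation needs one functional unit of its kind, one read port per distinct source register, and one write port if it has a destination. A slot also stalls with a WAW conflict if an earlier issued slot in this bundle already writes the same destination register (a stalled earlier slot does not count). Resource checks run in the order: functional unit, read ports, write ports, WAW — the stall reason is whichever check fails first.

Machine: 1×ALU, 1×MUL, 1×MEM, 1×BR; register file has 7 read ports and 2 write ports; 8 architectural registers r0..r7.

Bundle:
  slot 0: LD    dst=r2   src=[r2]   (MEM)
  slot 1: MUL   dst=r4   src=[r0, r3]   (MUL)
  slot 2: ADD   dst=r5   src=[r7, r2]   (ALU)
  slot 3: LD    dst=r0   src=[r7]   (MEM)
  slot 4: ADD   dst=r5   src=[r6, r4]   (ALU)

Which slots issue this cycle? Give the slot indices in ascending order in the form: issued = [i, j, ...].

slot 0 (MEM): ISSUE — free A1,Mu1,Ld0,B1 rp6 wp1
slot 1 (MUL): ISSUE — free A1,Mu0,Ld0,B1 rp4 wp0
slot 2 (ALU): stall WR_PORT — free A1,Mu0,Ld0,B1 rp4 wp0
slot 3 (MEM): stall FU — free A1,Mu0,Ld0,B1 rp4 wp0
slot 4 (ALU): stall WR_PORT — free A1,Mu0,Ld0,B1 rp4 wp0

issued = [0, 1]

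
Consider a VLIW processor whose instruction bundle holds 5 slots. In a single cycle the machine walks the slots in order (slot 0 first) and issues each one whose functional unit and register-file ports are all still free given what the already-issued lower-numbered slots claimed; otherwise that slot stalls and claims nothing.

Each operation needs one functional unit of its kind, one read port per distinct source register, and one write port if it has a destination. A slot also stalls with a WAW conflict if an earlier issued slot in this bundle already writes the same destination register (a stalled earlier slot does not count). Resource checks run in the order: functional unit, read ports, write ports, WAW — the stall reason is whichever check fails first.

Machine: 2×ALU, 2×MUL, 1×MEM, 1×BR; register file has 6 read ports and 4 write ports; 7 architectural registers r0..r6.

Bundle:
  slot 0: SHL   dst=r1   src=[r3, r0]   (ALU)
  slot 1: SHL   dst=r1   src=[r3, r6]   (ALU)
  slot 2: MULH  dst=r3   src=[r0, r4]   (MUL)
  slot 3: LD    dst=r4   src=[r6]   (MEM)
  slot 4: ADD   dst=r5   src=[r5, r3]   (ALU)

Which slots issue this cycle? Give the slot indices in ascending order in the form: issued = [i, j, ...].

issued = [0, 2, 3]

[0] ALU needs rd=2 wr=1: ok; after: ALU=1 MUL=2 MEM=1 BR=1, R=4, W=3
[1] ALU needs rd=2 wr=1: WAW; after: ALU=1 MUL=2 MEM=1 BR=1, R=4, W=3
[2] MUL needs rd=2 wr=1: ok; after: ALU=1 MUL=1 MEM=1 BR=1, R=2, W=2
[3] MEM needs rd=1 wr=1: ok; after: ALU=1 MUL=1 MEM=0 BR=1, R=1, W=1
[4] ALU needs rd=2 wr=1: RD_PORT; after: ALU=1 MUL=1 MEM=0 BR=1, R=1, W=1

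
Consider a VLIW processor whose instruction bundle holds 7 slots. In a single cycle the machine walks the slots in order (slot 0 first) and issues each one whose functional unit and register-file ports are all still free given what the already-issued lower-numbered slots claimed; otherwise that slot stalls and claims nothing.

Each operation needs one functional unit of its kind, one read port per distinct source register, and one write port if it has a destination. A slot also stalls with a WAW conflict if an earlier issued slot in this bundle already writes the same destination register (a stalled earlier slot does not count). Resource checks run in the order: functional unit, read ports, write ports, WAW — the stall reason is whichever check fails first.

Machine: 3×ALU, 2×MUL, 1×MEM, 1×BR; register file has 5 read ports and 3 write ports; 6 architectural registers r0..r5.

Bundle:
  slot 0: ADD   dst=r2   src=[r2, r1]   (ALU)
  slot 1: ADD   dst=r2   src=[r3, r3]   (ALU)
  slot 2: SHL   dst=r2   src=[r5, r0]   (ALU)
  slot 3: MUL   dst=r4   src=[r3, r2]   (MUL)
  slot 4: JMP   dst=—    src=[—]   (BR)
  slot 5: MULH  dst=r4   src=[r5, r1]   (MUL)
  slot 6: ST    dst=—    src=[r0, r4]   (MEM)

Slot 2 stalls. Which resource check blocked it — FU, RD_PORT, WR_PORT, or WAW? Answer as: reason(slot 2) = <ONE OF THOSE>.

reason(slot 2) = WAW

#0 ALU src=r2,r1 dispatched  <A:2 Mu:2 Ld:1 B:1 rd:3 wr:2>
#1 ALU src=r3,r3 held:WAW  <A:2 Mu:2 Ld:1 B:1 rd:3 wr:2>
#2 ALU src=r5,r0 held:WAW  <A:2 Mu:2 Ld:1 B:1 rd:3 wr:2>
#3 MUL src=r3,r2 dispatched  <A:2 Mu:1 Ld:1 B:1 rd:1 wr:1>
#4 BR src=- dispatched  <A:2 Mu:1 Ld:1 B:0 rd:1 wr:1>
#5 MUL src=r5,r1 held:RD_PORT  <A:2 Mu:1 Ld:1 B:0 rd:1 wr:1>
#6 MEM src=r0,r4 held:RD_PORT  <A:2 Mu:1 Ld:1 B:0 rd:1 wr:1>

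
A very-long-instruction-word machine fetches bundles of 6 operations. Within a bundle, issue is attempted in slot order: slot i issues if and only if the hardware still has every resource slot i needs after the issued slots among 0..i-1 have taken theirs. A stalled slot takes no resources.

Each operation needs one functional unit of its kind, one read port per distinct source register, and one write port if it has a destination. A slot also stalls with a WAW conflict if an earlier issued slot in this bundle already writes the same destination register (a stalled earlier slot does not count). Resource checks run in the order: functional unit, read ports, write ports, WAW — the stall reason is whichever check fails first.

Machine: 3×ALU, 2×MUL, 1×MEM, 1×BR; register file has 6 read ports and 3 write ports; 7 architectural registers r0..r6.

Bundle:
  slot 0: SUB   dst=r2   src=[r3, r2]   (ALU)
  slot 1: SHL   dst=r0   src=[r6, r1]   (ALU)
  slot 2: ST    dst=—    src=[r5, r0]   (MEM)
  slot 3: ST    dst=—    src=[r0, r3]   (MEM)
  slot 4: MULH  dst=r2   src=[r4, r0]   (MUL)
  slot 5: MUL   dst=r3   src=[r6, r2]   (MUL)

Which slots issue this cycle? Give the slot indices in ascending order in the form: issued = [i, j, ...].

issued = [0, 1, 2]

[0] ALU needs rd=2 wr=1: ok; after: ALU=2 MUL=2 MEM=1 BR=1, R=4, W=2
[1] ALU needs rd=2 wr=1: ok; after: ALU=1 MUL=2 MEM=1 BR=1, R=2, W=1
[2] MEM needs rd=2 wr=0: ok; after: ALU=1 MUL=2 MEM=0 BR=1, R=0, W=1
[3] MEM needs rd=2 wr=0: FU; after: ALU=1 MUL=2 MEM=0 BR=1, R=0, W=1
[4] MUL needs rd=2 wr=1: RD_PORT; after: ALU=1 MUL=2 MEM=0 BR=1, R=0, W=1
[5] MUL needs rd=2 wr=1: RD_PORT; after: ALU=1 MUL=2 MEM=0 BR=1, R=0, W=1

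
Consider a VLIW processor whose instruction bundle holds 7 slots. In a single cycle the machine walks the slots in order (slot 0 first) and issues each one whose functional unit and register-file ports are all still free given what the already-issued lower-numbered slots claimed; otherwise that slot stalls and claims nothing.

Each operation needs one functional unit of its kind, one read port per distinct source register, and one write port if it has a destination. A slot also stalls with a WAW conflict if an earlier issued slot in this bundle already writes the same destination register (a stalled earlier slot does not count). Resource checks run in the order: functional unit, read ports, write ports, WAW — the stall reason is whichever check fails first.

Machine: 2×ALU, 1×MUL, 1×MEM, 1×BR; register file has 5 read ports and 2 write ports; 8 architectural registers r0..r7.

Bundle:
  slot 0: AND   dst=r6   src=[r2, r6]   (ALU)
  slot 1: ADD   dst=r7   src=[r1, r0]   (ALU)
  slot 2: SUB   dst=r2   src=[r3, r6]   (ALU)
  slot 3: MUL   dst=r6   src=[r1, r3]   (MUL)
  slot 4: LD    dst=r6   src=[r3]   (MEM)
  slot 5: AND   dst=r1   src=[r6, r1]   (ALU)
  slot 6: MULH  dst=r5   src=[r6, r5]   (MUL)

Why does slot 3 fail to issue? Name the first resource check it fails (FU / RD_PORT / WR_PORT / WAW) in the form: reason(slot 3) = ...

reason(slot 3) = RD_PORT

#0 ALU src=r2,r6 dispatched  <A:1 Mu:1 Ld:1 B:1 rd:3 wr:1>
#1 ALU src=r1,r0 dispatched  <A:0 Mu:1 Ld:1 B:1 rd:1 wr:0>
#2 ALU src=r3,r6 held:FU  <A:0 Mu:1 Ld:1 B:1 rd:1 wr:0>
#3 MUL src=r1,r3 held:RD_PORT  <A:0 Mu:1 Ld:1 B:1 rd:1 wr:0>
#4 MEM src=r3 held:WR_PORT  <A:0 Mu:1 Ld:1 B:1 rd:1 wr:0>
#5 ALU src=r6,r1 held:FU  <A:0 Mu:1 Ld:1 B:1 rd:1 wr:0>
#6 MUL src=r6,r5 held:RD_PORT  <A:0 Mu:1 Ld:1 B:1 rd:1 wr:0>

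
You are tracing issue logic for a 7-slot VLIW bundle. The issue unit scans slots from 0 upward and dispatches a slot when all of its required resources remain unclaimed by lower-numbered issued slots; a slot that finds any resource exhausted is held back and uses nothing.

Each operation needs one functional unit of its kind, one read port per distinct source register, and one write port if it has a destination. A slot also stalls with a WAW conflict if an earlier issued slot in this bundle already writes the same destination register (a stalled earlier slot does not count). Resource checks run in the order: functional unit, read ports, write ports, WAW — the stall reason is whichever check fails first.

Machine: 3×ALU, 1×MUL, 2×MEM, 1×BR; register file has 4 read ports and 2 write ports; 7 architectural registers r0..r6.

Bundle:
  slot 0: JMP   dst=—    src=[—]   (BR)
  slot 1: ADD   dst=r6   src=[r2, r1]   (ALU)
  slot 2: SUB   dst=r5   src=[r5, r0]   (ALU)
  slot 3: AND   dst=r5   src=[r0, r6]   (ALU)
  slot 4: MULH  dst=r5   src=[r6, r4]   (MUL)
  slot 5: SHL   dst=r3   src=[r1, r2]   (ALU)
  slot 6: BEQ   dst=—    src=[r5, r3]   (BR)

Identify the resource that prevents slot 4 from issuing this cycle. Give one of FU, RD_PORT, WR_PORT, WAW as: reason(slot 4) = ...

reason(slot 4) = RD_PORT

(0) want 1×BR +0rd +0wr — yes → AL3|MU1|ME2|BR0|rd4|wr2
(1) want 1×ALU +2rd +1wr — yes → AL2|MU1|ME2|BR0|rd2|wr1
(2) want 1×ALU +2rd +1wr — yes → AL1|MU1|ME2|BR0|rd0|wr0
(3) want 1×ALU +2rd +1wr — RD_PORT → AL1|MU1|ME2|BR0|rd0|wr0
(4) want 1×MUL +2rd +1wr — RD_PORT → AL1|MU1|ME2|BR0|rd0|wr0
(5) want 1×ALU +2rd +1wr — RD_PORT → AL1|MU1|ME2|BR0|rd0|wr0
(6) want 1×BR +2rd +0wr — FU → AL1|MU1|ME2|BR0|rd0|wr0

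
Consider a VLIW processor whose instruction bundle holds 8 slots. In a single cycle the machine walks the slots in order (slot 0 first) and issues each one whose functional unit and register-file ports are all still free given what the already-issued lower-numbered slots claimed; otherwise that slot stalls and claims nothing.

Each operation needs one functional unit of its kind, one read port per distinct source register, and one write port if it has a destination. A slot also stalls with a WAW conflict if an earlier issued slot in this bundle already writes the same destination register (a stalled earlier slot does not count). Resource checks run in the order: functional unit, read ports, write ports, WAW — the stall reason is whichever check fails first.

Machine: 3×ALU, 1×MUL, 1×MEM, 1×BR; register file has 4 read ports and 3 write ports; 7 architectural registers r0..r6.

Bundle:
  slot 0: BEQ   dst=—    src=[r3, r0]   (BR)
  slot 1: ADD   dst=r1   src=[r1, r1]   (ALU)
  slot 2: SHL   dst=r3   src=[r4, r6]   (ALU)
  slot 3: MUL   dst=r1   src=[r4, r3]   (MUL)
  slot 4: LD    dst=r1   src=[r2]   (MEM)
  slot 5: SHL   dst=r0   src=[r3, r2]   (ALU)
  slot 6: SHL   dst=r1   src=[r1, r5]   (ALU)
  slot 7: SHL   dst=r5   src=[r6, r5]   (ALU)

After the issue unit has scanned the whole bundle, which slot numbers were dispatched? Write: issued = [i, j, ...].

issued = [0, 1]

#0 BR src=r3,r0 dispatched  <A:3 Mu:1 Ld:1 B:0 rd:2 wr:3>
#1 ALU src=r1,r1 dispatched  <A:2 Mu:1 Ld:1 B:0 rd:1 wr:2>
#2 ALU src=r4,r6 held:RD_PORT  <A:2 Mu:1 Ld:1 B:0 rd:1 wr:2>
#3 MUL src=r4,r3 held:RD_PORT  <A:2 Mu:1 Ld:1 B:0 rd:1 wr:2>
#4 MEM src=r2 held:WAW  <A:2 Mu:1 Ld:1 B:0 rd:1 wr:2>
#5 ALU src=r3,r2 held:RD_PORT  <A:2 Mu:1 Ld:1 B:0 rd:1 wr:2>
#6 ALU src=r1,r5 held:RD_PORT  <A:2 Mu:1 Ld:1 B:0 rd:1 wr:2>
#7 ALU src=r6,r5 held:RD_PORT  <A:2 Mu:1 Ld:1 B:0 rd:1 wr:2>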